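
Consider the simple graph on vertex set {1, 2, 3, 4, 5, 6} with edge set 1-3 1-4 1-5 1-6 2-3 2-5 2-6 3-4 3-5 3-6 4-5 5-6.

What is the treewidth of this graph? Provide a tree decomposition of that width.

Every bag has size at most 4, so the width is 4 − 1 = 3 and tw(G) ≤ 3. On the other hand G contains the 4-clique {1, 3, 4, 5}. A clique must lie in a single bag of any decomposition, so no decomposition can have width below 3. The upper and lower bounds meet at 3, so that is the treewidth.

Treewidth 3.
One such decomposition:
Bags: B1 = {1, 3, 4, 5}  B2 = {1, 3, 5, 6}  B3 = {2, 3, 5, 6}
Tree: B1–B2, B2–B3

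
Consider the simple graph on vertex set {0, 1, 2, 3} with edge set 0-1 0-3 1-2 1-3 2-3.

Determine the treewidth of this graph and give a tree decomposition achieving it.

Every bag has size at most 3, so the width is 3 − 1 = 2 and tw(G) ≤ 2. Conversely, {0, 1, 3} is a clique of size 3, and the vertices of any clique must share a bag in every tree decomposition; so some bag has ≥ 3 vertices and tw(G) ≥ 2. Hence tw(G) = 2 exactly.

Treewidth 2.
One optimal decomposition is:
Bags: B1 = {0, 1, 3}  B2 = {1, 2, 3}
Tree: B1–B2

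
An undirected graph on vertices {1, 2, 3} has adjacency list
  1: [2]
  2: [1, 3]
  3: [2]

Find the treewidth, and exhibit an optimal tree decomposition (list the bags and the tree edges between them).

Each bag holds 2 vertices, so the decomposition has width 1, which upper-bounds the treewidth. G has an edge, so its treewidth is at least 1. The upper and lower bounds meet at 1, so that is the treewidth.

Treewidth 1.
One such decomposition:
Bags: B1 = {2, 3}  B2 = {1, 2}
Tree: B1–B2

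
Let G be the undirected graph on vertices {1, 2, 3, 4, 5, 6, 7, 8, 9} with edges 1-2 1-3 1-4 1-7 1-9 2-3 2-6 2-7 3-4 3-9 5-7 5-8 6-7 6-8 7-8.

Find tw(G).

A width-2 tree decomposition is:
Bags: B1 = {1, 2, 7}  B2 = {1, 2, 3}  B3 = {2, 6, 7}  B4 = {1, 3, 4}  B5 = {1, 3, 9}  B6 = {6, 7, 8}  B7 = {5, 7, 8}
Tree: B1–B2, B1–B3, B2–B4, B2–B5, B3–B6, B6–B7
Each bag holds 3 vertices, so the decomposition has width 2, which upper-bounds the treewidth. On the other hand G contains the 3-clique {5, 7, 8}. A clique must lie in a single bag of any decomposition, so no decomposition can have width below 2. The upper and lower bounds meet at 2, so that is the treewidth.

2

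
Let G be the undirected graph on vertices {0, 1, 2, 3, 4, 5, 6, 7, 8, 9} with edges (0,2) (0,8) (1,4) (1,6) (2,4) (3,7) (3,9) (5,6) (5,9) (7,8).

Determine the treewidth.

2

A width-2 tree decomposition is:
Bags: B1 = {1, 5, 6}  B2 = {1, 4, 5}  B3 = {2, 4, 5}  B4 = {0, 2, 5}  B5 = {0, 5, 8}  B6 = {5, 7, 8}  B7 = {3, 5, 7}  B8 = {3, 5, 9}
Tree: B1–B2, B2–B3, B3–B4, B4–B5, B5–B6, B6–B7, B7–B8
Each bag holds 3 vertices, so the decomposition has width 2, which upper-bounds the treewidth. Since 5–6–1–4–2–0–8–7–3–9–5 is a cycle in G, G is not acyclic. Forests are exactly the graphs of treewidth ≤ 1, so tw(G) ≥ 2. Combining the bounds, tw(G) = 2.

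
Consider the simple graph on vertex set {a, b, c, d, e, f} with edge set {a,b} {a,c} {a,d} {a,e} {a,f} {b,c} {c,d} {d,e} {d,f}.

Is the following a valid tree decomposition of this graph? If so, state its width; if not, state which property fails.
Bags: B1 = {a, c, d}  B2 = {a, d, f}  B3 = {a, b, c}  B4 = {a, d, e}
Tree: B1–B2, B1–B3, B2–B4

Every vertex of G appears in some bag (union = {a, b, c, d, e, f}); every edge is covered by a bag; and for each vertex v the set of bags containing v is connected in the bag tree. The decomposition is therefore valid. The largest bag has 3 vertices, so the width is 2.

Yes; width 2.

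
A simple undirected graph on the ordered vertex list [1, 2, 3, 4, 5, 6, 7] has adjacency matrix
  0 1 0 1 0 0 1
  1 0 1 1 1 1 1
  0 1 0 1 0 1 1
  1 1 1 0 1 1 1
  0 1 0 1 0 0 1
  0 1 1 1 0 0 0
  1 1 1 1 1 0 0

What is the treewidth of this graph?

A width-3 tree decomposition is:
Bags: B1 = {1, 2, 4, 7}  B2 = {2, 4, 5, 7}  B3 = {2, 3, 4, 7}  B4 = {2, 3, 4, 6}
Tree: B1–B2, B2–B3, B3–B4
Each bag holds 4 vertices, so the decomposition has width 3, which upper-bounds the treewidth. On the other hand G contains the 4-clique {2, 3, 4, 6}. A clique must lie in a single bag of any decomposition, so no decomposition can have width below 3. The upper and lower bounds meet at 3, so that is the treewidth.

3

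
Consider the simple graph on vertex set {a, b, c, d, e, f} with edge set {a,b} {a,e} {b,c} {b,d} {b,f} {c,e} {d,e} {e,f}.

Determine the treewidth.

A width-2 tree decomposition is:
Bags: B1 = {b, d, e}  B2 = {a, b, e}  B3 = {b, e, f}  B4 = {b, c, e}
Tree: B1–B2, B2–B3, B3–B4
The largest bag has 3 vertices, giving width 2; this decomposition certifies tw(G) ≤ 2. For the lower bound, G contains the cycle d–e–a–b–d, so G is not a forest; only forests have treewidth ≤ 1, hence tw(G) ≥ 2. Hence tw(G) = 2 exactly.

2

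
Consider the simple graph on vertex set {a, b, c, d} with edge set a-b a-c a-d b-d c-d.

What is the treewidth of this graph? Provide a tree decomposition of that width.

Treewidth 2.
Bags: B1 = {a, c, d}  B2 = {a, b, d}
Tree: B1–B2

The largest bag has 3 vertices, giving width 2; this decomposition certifies tw(G) ≤ 2. Conversely, {a, c, d} is a clique of size 3, and the vertices of any clique must share a bag in every tree decomposition; so some bag has ≥ 3 vertices and tw(G) ≥ 2. The upper and lower bounds meet at 2, so that is the treewidth.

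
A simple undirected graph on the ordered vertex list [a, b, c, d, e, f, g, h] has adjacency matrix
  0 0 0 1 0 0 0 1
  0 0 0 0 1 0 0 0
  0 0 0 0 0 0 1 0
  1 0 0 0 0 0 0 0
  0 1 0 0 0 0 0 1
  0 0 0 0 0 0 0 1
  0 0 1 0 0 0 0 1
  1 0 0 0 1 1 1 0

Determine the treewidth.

1

A width-1 tree decomposition is:
Bags: B1 = {f, h}  B2 = {g, h}  B3 = {a, h}  B4 = {e, h}  B5 = {b, e}  B6 = {c, g}  B7 = {a, d}
Tree: B1–B2, B2–B3, B1–B4, B4–B5, B2–B6, B3–B7
The largest bag has 2 vertices, giving width 1; this decomposition certifies tw(G) ≤ 1. Since G has at least one edge (e.g. h–f), it is not an edgeless graph, so tw(G) ≥ 1. Hence tw(G) = 1 exactly.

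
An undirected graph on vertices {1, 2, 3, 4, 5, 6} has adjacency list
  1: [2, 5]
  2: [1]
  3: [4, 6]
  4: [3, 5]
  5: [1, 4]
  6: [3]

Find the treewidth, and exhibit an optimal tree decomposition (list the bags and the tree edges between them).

Treewidth 1.
One such decomposition:
Bags: B1 = {3, 6}  B2 = {3, 4}  B3 = {4, 5}  B4 = {1, 5}  B5 = {1, 2}
Tree: B1–B2, B2–B3, B3–B4, B4–B5

Each bag holds 2 vertices, so the decomposition has width 1, which upper-bounds the treewidth. Any graph with an edge has treewidth ≥ 1, and G has the edge 6–3. Combining the bounds, tw(G) = 1.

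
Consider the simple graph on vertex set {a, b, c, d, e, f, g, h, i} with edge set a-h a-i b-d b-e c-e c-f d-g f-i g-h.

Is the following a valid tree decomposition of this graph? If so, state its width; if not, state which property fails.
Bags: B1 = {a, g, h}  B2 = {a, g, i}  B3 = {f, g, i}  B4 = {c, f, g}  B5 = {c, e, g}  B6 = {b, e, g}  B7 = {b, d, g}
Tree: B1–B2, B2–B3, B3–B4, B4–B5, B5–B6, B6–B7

Yes; width 2.

Vertex coverage: the bags together contain {a, b, c, d, e, f, g, h, i}, the full vertex set. Edge coverage: each edge of G has both endpoints in at least one bag. Running intersection: for every vertex, the bags containing it form a connected subtree. All three properties hold, so this is a valid tree decomposition of width max|bag| − 1 = 2, and hence tw(G) ≤ 2.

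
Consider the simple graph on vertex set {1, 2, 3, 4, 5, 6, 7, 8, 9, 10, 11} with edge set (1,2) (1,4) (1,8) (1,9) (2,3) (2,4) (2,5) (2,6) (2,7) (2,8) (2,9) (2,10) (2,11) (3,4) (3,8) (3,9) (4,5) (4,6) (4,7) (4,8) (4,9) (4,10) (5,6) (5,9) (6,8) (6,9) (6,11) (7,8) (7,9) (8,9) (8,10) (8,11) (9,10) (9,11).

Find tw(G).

A width-4 tree decomposition is:
Bags: B1 = {1, 2, 4, 8, 9}  B2 = {2, 4, 6, 8, 9}  B3 = {2, 4, 5, 6, 9}  B4 = {2, 4, 8, 9, 10}  B5 = {2, 3, 4, 8, 9}  B6 = {2, 4, 7, 8, 9}  B7 = {2, 6, 8, 9, 11}
Tree: B1–B2, B2–B3, B2–B4, B1–B5, B2–B6, B2–B7
The largest bag has 5 vertices, giving width 4; this decomposition certifies tw(G) ≤ 4. Conversely, {2, 6, 8, 9, 11} is a clique of size 5, and the vertices of any clique must share a bag in every tree decomposition; so some bag has ≥ 5 vertices and tw(G) ≥ 4. Therefore the treewidth is 4.

4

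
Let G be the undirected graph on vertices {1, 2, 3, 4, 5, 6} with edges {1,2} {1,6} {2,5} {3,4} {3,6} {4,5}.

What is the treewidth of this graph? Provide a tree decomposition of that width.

The largest bag has 3 vertices, giving width 2; this decomposition certifies tw(G) ≤ 2. Since 5–4–3–6–1–2–5 is a cycle in G, G is not acyclic. Forests are exactly the graphs of treewidth ≤ 1, so tw(G) ≥ 2. Therefore the treewidth is 2.

Treewidth 2.
One such decomposition:
Bags: B1 = {3, 4, 5}  B2 = {3, 5, 6}  B3 = {1, 5, 6}  B4 = {1, 2, 5}
Tree: B1–B2, B2–B3, B3–B4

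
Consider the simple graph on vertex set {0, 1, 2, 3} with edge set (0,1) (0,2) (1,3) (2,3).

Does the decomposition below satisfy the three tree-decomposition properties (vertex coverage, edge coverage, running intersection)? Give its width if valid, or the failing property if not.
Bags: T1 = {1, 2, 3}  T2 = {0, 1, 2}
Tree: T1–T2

Yes; width 2.

Checking the three conditions: (i) the bags cover all of {0, 1, 2, 3}; (ii) for each edge, some bag contains both endpoints; (iii) the bags containing any fixed vertex form a subtree. All hold, so the decomposition is valid with width 3 − 1 = 2.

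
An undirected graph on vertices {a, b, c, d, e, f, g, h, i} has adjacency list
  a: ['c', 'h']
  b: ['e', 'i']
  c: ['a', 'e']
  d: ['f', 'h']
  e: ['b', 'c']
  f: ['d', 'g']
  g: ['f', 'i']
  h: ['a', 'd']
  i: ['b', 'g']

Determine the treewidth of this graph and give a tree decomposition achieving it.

Treewidth 2.
One optimal decomposition is:
Bags: B1 = {b, e, i}  B2 = {e, g, i}  B3 = {e, f, g}  B4 = {d, e, f}  B5 = {d, e, h}  B6 = {a, e, h}  B7 = {a, c, e}
Tree: B1–B2, B2–B3, B3–B4, B4–B5, B5–B6, B6–B7

Every bag has size at most 3, so the width is 3 − 1 = 2 and tw(G) ≤ 2. For the lower bound, G contains the cycle e–b–i–g–f–d–h–a–c–e, so G is not a forest; only forests have treewidth ≤ 1, hence tw(G) ≥ 2. Combining the bounds, tw(G) = 2.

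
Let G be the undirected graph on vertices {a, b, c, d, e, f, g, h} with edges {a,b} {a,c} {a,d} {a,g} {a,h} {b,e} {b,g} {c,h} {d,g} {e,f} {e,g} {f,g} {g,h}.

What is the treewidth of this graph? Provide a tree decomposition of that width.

Each bag holds 3 vertices, so the decomposition has width 2, which upper-bounds the treewidth. Conversely, {a, d, g} is a clique of size 3, and the vertices of any clique must share a bag in every tree decomposition; so some bag has ≥ 3 vertices and tw(G) ≥ 2. Therefore the treewidth is 2.

Treewidth 2.
Bags: B1 = {a, b, g}  B2 = {a, g, h}  B3 = {b, e, g}  B4 = {a, d, g}  B5 = {a, c, h}  B6 = {e, f, g}
Tree: B1–B2, B1–B3, B2–B4, B2–B5, B3–B6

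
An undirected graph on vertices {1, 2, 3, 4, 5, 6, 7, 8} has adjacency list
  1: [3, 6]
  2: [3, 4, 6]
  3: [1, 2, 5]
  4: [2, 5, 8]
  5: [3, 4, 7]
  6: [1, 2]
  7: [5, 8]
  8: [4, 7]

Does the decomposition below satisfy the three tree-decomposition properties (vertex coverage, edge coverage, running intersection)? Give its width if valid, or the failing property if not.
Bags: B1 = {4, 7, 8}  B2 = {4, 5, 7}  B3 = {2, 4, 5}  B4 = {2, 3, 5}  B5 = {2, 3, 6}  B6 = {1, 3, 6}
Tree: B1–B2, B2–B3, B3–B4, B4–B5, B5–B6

Yes; width 2.

Vertex coverage: the bags together contain {1, 2, 3, 4, 5, 6, 7, 8}, the full vertex set. Edge coverage: each edge of G has both endpoints in at least one bag. Running intersection: for every vertex, the bags containing it form a connected subtree. All three properties hold, so this is a valid tree decomposition of width max|bag| − 1 = 2, and hence tw(G) ≤ 2.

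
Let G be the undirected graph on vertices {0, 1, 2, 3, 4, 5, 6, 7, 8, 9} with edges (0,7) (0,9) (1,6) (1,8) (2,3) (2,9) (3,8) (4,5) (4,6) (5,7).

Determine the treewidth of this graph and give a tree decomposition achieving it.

Treewidth 2.
One optimal decomposition is:
Bags: B1 = {1, 4, 6}  B2 = {1, 4, 8}  B3 = {3, 4, 8}  B4 = {2, 3, 4}  B5 = {2, 4, 9}  B6 = {0, 4, 9}  B7 = {0, 4, 7}  B8 = {4, 5, 7}
Tree: B1–B2, B2–B3, B3–B4, B4–B5, B5–B6, B6–B7, B7–B8

The largest bag has 3 vertices, giving width 2; this decomposition certifies tw(G) ≤ 2. The edges 4–6–1–8–3–2–9–0–7–5–4 form a cycle, so G is not a tree and its treewidth is at least 2. The upper and lower bounds meet at 2, so that is the treewidth.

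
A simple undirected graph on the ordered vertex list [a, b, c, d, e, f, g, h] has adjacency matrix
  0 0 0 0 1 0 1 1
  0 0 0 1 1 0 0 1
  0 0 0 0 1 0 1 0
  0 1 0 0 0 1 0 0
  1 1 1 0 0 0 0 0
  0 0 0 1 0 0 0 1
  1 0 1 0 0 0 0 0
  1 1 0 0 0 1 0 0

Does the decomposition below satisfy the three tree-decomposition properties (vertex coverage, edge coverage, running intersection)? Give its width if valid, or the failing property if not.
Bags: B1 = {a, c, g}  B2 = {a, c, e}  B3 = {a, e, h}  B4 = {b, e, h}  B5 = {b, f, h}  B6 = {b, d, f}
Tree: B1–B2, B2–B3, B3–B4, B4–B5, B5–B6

Every vertex of G appears in some bag (union = {a, b, c, d, e, f, g, h}); every edge is covered by a bag; and for each vertex v the set of bags containing v is connected in the bag tree. The decomposition is therefore valid. The largest bag has 3 vertices, so the width is 2.

Yes; width 2.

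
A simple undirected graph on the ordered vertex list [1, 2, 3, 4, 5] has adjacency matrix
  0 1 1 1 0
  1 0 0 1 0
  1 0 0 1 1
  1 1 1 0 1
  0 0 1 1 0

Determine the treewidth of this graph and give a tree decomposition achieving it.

Each bag holds 3 vertices, so the decomposition has width 2, which upper-bounds the treewidth. On the other hand G contains the 3-clique {1, 2, 4}. A clique must lie in a single bag of any decomposition, so no decomposition can have width below 2. Hence tw(G) = 2 exactly.

Treewidth 2.
One such decomposition:
Bags: B1 = {1, 2, 4}  B2 = {1, 3, 4}  B3 = {3, 4, 5}
Tree: B1–B2, B2–B3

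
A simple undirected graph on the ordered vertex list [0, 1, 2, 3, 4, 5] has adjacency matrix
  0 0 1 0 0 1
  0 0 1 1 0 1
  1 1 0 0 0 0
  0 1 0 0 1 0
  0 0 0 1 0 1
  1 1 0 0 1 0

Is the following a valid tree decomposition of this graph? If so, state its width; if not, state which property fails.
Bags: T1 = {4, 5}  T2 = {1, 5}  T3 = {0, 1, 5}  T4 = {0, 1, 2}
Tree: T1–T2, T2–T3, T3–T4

A tree decomposition must satisfy three properties: every vertex lies in some bag; for every edge, both endpoints lie together in some bag; and for every vertex, the bags containing it form a connected subtree. Here vertex 3 appears in no bag, so the decomposition is invalid.

No — vertex 3 appears in no bag.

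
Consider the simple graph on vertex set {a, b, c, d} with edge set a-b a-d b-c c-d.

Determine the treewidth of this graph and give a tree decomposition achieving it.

The largest bag has 3 vertices, giving width 2; this decomposition certifies tw(G) ≤ 2. The edges d–a–b–c–d form a cycle, so G is not a tree and its treewidth is at least 2. Therefore the treewidth is 2.

Treewidth 2.
One optimal decomposition is:
Bags: B1 = {a, b, d}  B2 = {b, c, d}
Tree: B1–B2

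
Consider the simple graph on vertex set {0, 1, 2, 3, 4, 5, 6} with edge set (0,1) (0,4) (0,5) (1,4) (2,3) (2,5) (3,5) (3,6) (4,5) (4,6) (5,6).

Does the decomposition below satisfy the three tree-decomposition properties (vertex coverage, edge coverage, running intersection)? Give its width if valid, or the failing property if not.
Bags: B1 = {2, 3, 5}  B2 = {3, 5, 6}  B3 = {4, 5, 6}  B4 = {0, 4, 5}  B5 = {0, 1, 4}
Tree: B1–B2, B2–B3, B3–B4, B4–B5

Every vertex of G appears in some bag (union = {0, 1, 2, 3, 4, 5, 6}); every edge is covered by a bag; and for each vertex v the set of bags containing v is connected in the bag tree. The decomposition is therefore valid. The largest bag has 3 vertices, so the width is 2.

Yes; width 2.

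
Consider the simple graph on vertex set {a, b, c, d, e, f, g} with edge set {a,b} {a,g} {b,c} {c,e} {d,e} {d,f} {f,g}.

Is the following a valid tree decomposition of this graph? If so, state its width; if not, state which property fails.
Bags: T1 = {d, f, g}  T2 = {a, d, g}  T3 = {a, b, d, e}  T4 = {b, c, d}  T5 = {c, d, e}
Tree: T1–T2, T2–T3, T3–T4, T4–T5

No — bags containing vertex e are not connected in the tree.

A tree decomposition must satisfy three properties: every vertex lies in some bag; for every edge, both endpoints lie together in some bag; and for every vertex, the bags containing it form a connected subtree. Here bags containing vertex e are not connected in the tree, so the decomposition is invalid.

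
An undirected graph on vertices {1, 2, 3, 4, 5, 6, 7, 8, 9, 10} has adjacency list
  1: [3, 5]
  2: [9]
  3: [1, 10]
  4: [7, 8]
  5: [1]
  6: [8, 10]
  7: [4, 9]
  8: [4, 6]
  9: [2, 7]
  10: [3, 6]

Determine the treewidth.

1

A width-1 tree decomposition is:
Bags: B1 = {2, 9}  B2 = {7, 9}  B3 = {4, 7}  B4 = {4, 8}  B5 = {6, 8}  B6 = {6, 10}  B7 = {3, 10}  B8 = {1, 3}  B9 = {1, 5}
Tree: B1–B2, B2–B3, B3–B4, B4–B5, B5–B6, B6–B7, B7–B8, B8–B9
Every bag has size at most 2, so the width is 2 − 1 = 1 and tw(G) ≤ 1. Any graph with an edge has treewidth ≥ 1, and G has the edge 2–9. Hence tw(G) = 1 exactly.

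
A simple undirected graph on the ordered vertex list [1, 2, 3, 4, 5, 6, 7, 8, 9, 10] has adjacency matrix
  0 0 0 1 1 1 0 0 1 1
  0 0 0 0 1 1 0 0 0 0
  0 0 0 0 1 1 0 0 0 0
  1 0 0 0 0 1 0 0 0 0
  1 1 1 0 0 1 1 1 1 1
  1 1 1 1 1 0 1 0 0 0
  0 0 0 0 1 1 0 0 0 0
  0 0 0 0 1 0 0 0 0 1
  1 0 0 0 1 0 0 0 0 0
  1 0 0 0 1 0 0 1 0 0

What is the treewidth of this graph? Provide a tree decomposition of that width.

Treewidth 2.
One such decomposition:
Bags: B1 = {1, 5, 10}  B2 = {1, 5, 6}  B3 = {1, 4, 6}  B4 = {3, 5, 6}  B5 = {5, 8, 10}  B6 = {2, 5, 6}  B7 = {5, 6, 7}  B8 = {1, 5, 9}
Tree: B1–B2, B2–B3, B2–B4, B1–B5, B2–B6, B2–B7, B1–B8

Each bag holds 3 vertices, so the decomposition has width 2, which upper-bounds the treewidth. Conversely, {1, 4, 6} is a clique of size 3, and the vertices of any clique must share a bag in every tree decomposition; so some bag has ≥ 3 vertices and tw(G) ≥ 2. Therefore the treewidth is 2.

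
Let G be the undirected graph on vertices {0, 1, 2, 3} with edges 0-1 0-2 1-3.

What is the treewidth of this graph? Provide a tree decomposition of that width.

Treewidth 1.
One such decomposition:
Bags: B1 = {0, 2}  B2 = {0, 1}  B3 = {1, 3}
Tree: B1–B2, B2–B3

Every bag has size at most 2, so the width is 2 − 1 = 1 and tw(G) ≤ 1. Since G has at least one edge (e.g. 2–0), it is not an edgeless graph, so tw(G) ≥ 1. The upper and lower bounds meet at 1, so that is the treewidth.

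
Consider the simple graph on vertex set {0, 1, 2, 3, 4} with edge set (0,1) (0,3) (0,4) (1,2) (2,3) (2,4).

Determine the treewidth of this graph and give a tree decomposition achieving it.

Every bag has size at most 3, so the width is 3 − 1 = 2 and tw(G) ≤ 2. For the lower bound, G contains the cycle 0–4–2–1–0, so G is not a forest; only forests have treewidth ≤ 1, hence tw(G) ≥ 2. Therefore the treewidth is 2.

Treewidth 2.
One such decomposition:
Bags: B1 = {0, 2, 4}  B2 = {0, 1, 2}  B3 = {0, 2, 3}
Tree: B1–B2, B2–B3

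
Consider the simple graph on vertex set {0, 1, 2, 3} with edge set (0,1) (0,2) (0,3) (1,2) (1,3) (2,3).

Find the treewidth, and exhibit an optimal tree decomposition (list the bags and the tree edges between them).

Treewidth 3.
One optimal decomposition is:
Bags: B1 = {0, 1, 2, 3}
Tree: (single bag)

With just one bag of size 4, the width is 4 − 1 = 3, so tw(G) ≤ 3. For the lower bound, the 4 vertices {0, 1, 2, 3} are pairwise adjacent, and any tree decomposition puts a clique entirely inside one bag — forcing width ≥ 3. The upper and lower bounds meet at 3, so that is the treewidth.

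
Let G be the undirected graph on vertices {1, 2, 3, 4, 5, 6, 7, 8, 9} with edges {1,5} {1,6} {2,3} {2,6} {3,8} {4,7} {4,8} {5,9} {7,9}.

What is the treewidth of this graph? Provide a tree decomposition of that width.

Each bag holds 3 vertices, so the decomposition has width 2, which upper-bounds the treewidth. Since 1–6–2–3–8–4–7–9–5–1 is a cycle in G, G is not acyclic. Forests are exactly the graphs of treewidth ≤ 1, so tw(G) ≥ 2. Combining the bounds, tw(G) = 2.

Treewidth 2.
One optimal decomposition is:
Bags: B1 = {1, 2, 6}  B2 = {1, 2, 3}  B3 = {1, 3, 8}  B4 = {1, 4, 8}  B5 = {1, 4, 7}  B6 = {1, 7, 9}  B7 = {1, 5, 9}
Tree: B1–B2, B2–B3, B3–B4, B4–B5, B5–B6, B6–B7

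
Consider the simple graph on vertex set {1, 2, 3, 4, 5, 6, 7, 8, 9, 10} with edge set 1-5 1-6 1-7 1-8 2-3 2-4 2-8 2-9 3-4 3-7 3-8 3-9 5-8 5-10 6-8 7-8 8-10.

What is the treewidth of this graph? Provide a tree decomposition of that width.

Treewidth 2.
Bags: B1 = {3, 7, 8}  B2 = {2, 3, 8}  B3 = {1, 7, 8}  B4 = {2, 3, 9}  B5 = {1, 6, 8}  B6 = {1, 5, 8}  B7 = {5, 8, 10}  B8 = {2, 3, 4}
Tree: B1–B2, B1–B3, B2–B4, B3–B5, B3–B6, B6–B7, B4–B8

Every bag has size at most 3, so the width is 3 − 1 = 2 and tw(G) ≤ 2. On the other hand G contains the 3-clique {5, 8, 10}. A clique must lie in a single bag of any decomposition, so no decomposition can have width below 2. Combining the bounds, tw(G) = 2.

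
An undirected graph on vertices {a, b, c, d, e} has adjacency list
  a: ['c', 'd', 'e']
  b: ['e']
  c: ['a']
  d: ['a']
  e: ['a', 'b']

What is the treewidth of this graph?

1

A width-1 tree decomposition is:
Bags: B1 = {a, e}  B2 = {a, d}  B3 = {a, c}  B4 = {b, e}
Tree: B1–B2, B1–B3, B1–B4
Each bag holds 2 vertices, so the decomposition has width 1, which upper-bounds the treewidth. G has an edge, so its treewidth is at least 1. The upper and lower bounds meet at 1, so that is the treewidth.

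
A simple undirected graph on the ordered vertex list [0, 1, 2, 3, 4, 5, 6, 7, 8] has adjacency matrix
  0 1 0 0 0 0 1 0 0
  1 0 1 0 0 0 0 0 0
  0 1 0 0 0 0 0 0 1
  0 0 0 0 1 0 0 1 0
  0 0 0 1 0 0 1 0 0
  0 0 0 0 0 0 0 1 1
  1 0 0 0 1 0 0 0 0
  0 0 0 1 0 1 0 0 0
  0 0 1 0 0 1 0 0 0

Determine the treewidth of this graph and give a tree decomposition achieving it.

The largest bag has 3 vertices, giving width 2; this decomposition certifies tw(G) ≤ 2. For the lower bound, G contains the cycle 3–7–5–8–2–1–0–6–4–3, so G is not a forest; only forests have treewidth ≤ 1, hence tw(G) ≥ 2. Combining the bounds, tw(G) = 2.

Treewidth 2.
One optimal decomposition is:
Bags: B1 = {3, 5, 7}  B2 = {3, 5, 8}  B3 = {2, 3, 8}  B4 = {1, 2, 3}  B5 = {0, 1, 3}  B6 = {0, 3, 6}  B7 = {3, 4, 6}
Tree: B1–B2, B2–B3, B3–B4, B4–B5, B5–B6, B6–B7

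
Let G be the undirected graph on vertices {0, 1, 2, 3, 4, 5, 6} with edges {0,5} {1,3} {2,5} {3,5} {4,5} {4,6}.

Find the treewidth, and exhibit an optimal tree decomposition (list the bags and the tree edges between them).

Treewidth 1.
Bags: B1 = {4, 5}  B2 = {2, 5}  B3 = {3, 5}  B4 = {0, 5}  B5 = {4, 6}  B6 = {1, 3}
Tree: B1–B2, B2–B3, B3–B4, B1–B5, B3–B6

Every bag has size at most 2, so the width is 2 − 1 = 1 and tw(G) ≤ 1. Any graph with an edge has treewidth ≥ 1, and G has the edge 4–5. The upper and lower bounds meet at 1, so that is the treewidth.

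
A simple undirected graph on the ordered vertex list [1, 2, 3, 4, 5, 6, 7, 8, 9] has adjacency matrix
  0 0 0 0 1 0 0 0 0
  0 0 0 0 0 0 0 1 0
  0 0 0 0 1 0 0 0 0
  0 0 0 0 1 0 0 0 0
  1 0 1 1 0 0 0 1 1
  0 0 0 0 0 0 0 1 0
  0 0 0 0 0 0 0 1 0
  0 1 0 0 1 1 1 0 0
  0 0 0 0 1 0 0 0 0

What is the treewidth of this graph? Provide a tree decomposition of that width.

Treewidth 1.
Bags: B1 = {3, 5}  B2 = {1, 5}  B3 = {5, 8}  B4 = {7, 8}  B5 = {2, 8}  B6 = {4, 5}  B7 = {6, 8}  B8 = {5, 9}
Tree: B1–B2, B1–B3, B3–B4, B4–B5, B3–B6, B4–B7, B6–B8

Each bag holds 2 vertices, so the decomposition has width 1, which upper-bounds the treewidth. Since G has at least one edge (e.g. 5–3), it is not an edgeless graph, so tw(G) ≥ 1. Therefore the treewidth is 1.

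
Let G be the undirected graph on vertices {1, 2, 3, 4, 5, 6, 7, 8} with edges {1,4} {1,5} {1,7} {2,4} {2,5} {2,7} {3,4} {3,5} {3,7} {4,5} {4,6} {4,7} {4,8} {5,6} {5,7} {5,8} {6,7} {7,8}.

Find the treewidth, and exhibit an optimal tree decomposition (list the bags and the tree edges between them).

Treewidth 3.
One such decomposition:
Bags: B1 = {4, 5, 6, 7}  B2 = {3, 4, 5, 7}  B3 = {4, 5, 7, 8}  B4 = {1, 4, 5, 7}  B5 = {2, 4, 5, 7}
Tree: B1–B2, B2–B3, B2–B4, B1–B5

Each bag holds 4 vertices, so the decomposition has width 3, which upper-bounds the treewidth. On the other hand G contains the 4-clique {1, 4, 5, 7}. A clique must lie in a single bag of any decomposition, so no decomposition can have width below 3. Hence tw(G) = 3 exactly.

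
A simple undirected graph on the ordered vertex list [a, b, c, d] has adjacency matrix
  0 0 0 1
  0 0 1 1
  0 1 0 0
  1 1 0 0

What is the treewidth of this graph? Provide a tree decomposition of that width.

Treewidth 1.
One such decomposition:
Bags: B1 = {b, c}  B2 = {b, d}  B3 = {a, d}
Tree: B1–B2, B2–B3

Every bag has size at most 2, so the width is 2 − 1 = 1 and tw(G) ≤ 1. G has an edge, so its treewidth is at least 1. Combining the bounds, tw(G) = 1.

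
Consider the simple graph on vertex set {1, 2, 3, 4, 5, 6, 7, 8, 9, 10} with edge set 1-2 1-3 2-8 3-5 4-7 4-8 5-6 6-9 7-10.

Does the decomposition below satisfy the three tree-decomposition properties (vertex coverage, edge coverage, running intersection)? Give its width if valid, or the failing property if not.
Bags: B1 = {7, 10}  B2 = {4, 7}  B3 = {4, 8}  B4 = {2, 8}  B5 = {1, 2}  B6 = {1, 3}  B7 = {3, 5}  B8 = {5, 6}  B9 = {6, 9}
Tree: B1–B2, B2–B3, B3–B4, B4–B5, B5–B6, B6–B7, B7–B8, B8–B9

Yes; width 1.

Checking the three conditions: (i) the bags cover all of {1, 2, 3, 4, 5, 6, 7, 8, 9, 10}; (ii) for each edge, some bag contains both endpoints; (iii) the bags containing any fixed vertex form a subtree. All hold, so the decomposition is valid with width 2 − 1 = 1.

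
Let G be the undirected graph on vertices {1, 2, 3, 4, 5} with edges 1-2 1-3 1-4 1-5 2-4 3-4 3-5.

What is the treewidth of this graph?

2

A width-2 tree decomposition is:
Bags: B1 = {1, 3, 4}  B2 = {1, 3, 5}  B3 = {1, 2, 4}
Tree: B1–B2, B1–B3
Each bag holds 3 vertices, so the decomposition has width 2, which upper-bounds the treewidth. On the other hand G contains the 3-clique {1, 2, 4}. A clique must lie in a single bag of any decomposition, so no decomposition can have width below 2. Therefore the treewidth is 2.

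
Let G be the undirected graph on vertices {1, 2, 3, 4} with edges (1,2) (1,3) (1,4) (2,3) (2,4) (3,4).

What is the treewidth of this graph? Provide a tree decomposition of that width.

Treewidth 3.
One optimal decomposition is:
Bags: B1 = {1, 2, 3, 4}
Tree: (single bag)

With just one bag of size 4, the width is 4 − 1 = 3, so tw(G) ≤ 3. Conversely, {1, 2, 3, 4} is a clique of size 4, and the vertices of any clique must share a bag in every tree decomposition; so some bag has ≥ 4 vertices and tw(G) ≥ 3. The upper and lower bounds meet at 3, so that is the treewidth.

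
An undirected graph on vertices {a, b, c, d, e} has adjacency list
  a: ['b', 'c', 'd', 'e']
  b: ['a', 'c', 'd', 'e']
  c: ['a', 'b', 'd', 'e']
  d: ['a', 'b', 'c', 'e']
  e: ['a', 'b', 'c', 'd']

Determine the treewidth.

A width-4 tree decomposition is:
Bags: B1 = {a, b, c, d, e}
Tree: (single bag)
With just one bag of size 5, the width is 5 − 1 = 4, so tw(G) ≤ 4. For the lower bound, the 5 vertices {a, b, c, d, e} are pairwise adjacent, and any tree decomposition puts a clique entirely inside one bag — forcing width ≥ 4. Therefore the treewidth is 4.

4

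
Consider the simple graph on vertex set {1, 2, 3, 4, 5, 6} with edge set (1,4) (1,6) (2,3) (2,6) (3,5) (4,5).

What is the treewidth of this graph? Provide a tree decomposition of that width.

Treewidth 2.
Bags: B1 = {1, 4, 5}  B2 = {1, 3, 5}  B3 = {1, 2, 3}  B4 = {1, 2, 6}
Tree: B1–B2, B2–B3, B3–B4

The largest bag has 3 vertices, giving width 2; this decomposition certifies tw(G) ≤ 2. The edges 1–4–5–3–2–6–1 form a cycle, so G is not a tree and its treewidth is at least 2. Hence tw(G) = 2 exactly.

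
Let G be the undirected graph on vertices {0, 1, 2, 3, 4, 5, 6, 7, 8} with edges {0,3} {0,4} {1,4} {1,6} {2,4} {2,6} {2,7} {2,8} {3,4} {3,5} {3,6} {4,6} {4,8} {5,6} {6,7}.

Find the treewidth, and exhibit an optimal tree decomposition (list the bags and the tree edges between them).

The largest bag has 3 vertices, giving width 2; this decomposition certifies tw(G) ≤ 2. On the other hand G contains the 3-clique {0, 3, 4}. A clique must lie in a single bag of any decomposition, so no decomposition can have width below 2. Hence tw(G) = 2 exactly.

Treewidth 2.
One such decomposition:
Bags: B1 = {3, 4, 6}  B2 = {2, 4, 6}  B3 = {3, 5, 6}  B4 = {2, 4, 8}  B5 = {1, 4, 6}  B6 = {0, 3, 4}  B7 = {2, 6, 7}
Tree: B1–B2, B1–B3, B2–B4, B2–B5, B1–B6, B2–B7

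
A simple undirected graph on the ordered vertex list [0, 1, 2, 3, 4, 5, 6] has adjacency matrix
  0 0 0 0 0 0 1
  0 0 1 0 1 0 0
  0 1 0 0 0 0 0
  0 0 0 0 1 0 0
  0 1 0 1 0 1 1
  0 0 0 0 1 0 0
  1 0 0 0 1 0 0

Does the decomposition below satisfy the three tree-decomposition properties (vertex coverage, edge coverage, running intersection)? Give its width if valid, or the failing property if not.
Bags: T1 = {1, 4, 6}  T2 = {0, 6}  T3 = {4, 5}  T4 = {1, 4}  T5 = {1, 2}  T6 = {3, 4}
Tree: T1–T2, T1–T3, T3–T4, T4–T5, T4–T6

No — bags containing vertex 1 are not connected in the tree.

A tree decomposition must satisfy three properties: every vertex lies in some bag; for every edge, both endpoints lie together in some bag; and for every vertex, the bags containing it form a connected subtree. Here bags containing vertex 1 are not connected in the tree, so the decomposition is invalid.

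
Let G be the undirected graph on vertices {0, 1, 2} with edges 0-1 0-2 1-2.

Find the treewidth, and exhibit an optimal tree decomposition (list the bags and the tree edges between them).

Treewidth 2.
One optimal decomposition is:
Bags: B1 = {0, 1, 2}
Tree: (single bag)

A single bag containing all 3 vertices is trivially a valid decomposition of width 2. On the other hand G contains the 3-clique {0, 1, 2}. A clique must lie in a single bag of any decomposition, so no decomposition can have width below 2. Hence tw(G) = 2 exactly.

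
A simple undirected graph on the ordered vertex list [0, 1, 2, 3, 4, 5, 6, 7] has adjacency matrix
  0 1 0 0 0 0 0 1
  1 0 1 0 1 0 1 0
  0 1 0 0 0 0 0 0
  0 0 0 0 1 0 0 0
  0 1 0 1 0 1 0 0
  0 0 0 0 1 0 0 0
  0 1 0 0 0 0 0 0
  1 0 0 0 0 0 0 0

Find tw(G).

1

A width-1 tree decomposition is:
Bags: B1 = {4, 5}  B2 = {1, 4}  B3 = {3, 4}  B4 = {1, 2}  B5 = {1, 6}  B6 = {0, 1}  B7 = {0, 7}
Tree: B1–B2, B1–B3, B2–B4, B4–B5, B4–B6, B6–B7
Each bag holds 2 vertices, so the decomposition has width 1, which upper-bounds the treewidth. Since G has at least one edge (e.g. 4–5), it is not an edgeless graph, so tw(G) ≥ 1. Therefore the treewidth is 1.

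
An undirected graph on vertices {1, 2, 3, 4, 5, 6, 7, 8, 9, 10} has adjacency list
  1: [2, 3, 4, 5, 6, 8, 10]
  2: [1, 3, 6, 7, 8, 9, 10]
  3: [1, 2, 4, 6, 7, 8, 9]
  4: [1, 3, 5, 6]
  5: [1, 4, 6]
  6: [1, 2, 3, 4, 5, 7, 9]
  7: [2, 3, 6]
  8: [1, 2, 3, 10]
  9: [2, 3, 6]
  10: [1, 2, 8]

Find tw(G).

3

A width-3 tree decomposition is:
Bags: B1 = {1, 2, 3, 6}  B2 = {1, 3, 4, 6}  B3 = {2, 3, 6, 9}  B4 = {1, 2, 3, 8}  B5 = {2, 3, 6, 7}  B6 = {1, 4, 5, 6}  B7 = {1, 2, 8, 10}
Tree: B1–B2, B1–B3, B1–B4, B3–B5, B2–B6, B4–B7
The largest bag has 4 vertices, giving width 3; this decomposition certifies tw(G) ≤ 3. For the lower bound, the 4 vertices {1, 2, 8, 10} are pairwise adjacent, and any tree decomposition puts a clique entirely inside one bag — forcing width ≥ 3. Hence tw(G) = 3 exactly.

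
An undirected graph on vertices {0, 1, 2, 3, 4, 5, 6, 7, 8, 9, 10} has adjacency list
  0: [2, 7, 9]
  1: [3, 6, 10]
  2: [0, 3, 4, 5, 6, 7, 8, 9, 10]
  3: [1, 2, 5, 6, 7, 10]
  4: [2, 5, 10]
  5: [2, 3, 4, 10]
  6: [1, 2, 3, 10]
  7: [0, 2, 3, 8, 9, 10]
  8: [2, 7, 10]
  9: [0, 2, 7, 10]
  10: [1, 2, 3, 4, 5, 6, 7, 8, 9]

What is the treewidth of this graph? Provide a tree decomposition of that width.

The largest bag has 4 vertices, giving width 3; this decomposition certifies tw(G) ≤ 3. For the lower bound, the 4 vertices {1, 3, 6, 10} are pairwise adjacent, and any tree decomposition puts a clique entirely inside one bag — forcing width ≥ 3. Therefore the treewidth is 3.

Treewidth 3.
One such decomposition:
Bags: B1 = {2, 3, 6, 10}  B2 = {1, 3, 6, 10}  B3 = {2, 3, 5, 10}  B4 = {2, 3, 7, 10}  B5 = {2, 7, 9, 10}  B6 = {2, 7, 8, 10}  B7 = {2, 4, 5, 10}  B8 = {0, 2, 7, 9}
Tree: B1–B2, B1–B3, B3–B4, B4–B5, B4–B6, B3–B7, B5–B8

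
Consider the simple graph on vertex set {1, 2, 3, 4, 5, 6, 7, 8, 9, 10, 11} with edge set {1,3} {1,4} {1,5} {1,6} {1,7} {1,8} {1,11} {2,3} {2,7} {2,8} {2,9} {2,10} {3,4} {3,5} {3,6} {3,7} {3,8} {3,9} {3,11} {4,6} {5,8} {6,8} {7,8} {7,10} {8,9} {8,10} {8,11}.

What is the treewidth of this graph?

3

A width-3 tree decomposition is:
Bags: B1 = {1, 3, 7, 8}  B2 = {2, 3, 7, 8}  B3 = {2, 7, 8, 10}  B4 = {1, 3, 5, 8}  B5 = {2, 3, 8, 9}  B6 = {1, 3, 6, 8}  B7 = {1, 3, 4, 6}  B8 = {1, 3, 8, 11}
Tree: B1–B2, B2–B3, B1–B4, B2–B5, B4–B6, B6–B7, B6–B8
Every bag has size at most 4, so the width is 4 − 1 = 3 and tw(G) ≤ 3. For the lower bound, the 4 vertices {2, 7, 8, 10} are pairwise adjacent, and any tree decomposition puts a clique entirely inside one bag — forcing width ≥ 3. Combining the bounds, tw(G) = 3.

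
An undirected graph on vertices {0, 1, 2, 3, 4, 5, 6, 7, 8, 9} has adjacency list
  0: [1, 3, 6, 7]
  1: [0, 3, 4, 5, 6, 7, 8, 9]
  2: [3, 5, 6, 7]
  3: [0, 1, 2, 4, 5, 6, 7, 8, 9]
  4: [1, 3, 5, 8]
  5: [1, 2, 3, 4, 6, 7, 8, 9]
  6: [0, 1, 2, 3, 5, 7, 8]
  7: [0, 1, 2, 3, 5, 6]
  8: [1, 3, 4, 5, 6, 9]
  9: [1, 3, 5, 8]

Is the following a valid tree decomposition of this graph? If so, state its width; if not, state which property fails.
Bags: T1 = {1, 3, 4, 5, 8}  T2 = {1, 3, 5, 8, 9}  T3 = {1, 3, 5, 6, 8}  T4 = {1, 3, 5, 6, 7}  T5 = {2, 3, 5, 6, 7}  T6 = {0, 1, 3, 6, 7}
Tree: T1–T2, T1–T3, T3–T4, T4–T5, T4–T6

Yes; width 4.

Checking the three conditions: (i) the bags cover all of {0, 1, 2, 3, 4, 5, 6, 7, 8, 9}; (ii) for each edge, some bag contains both endpoints; (iii) the bags containing any fixed vertex form a subtree. All hold, so the decomposition is valid with width 5 − 1 = 4.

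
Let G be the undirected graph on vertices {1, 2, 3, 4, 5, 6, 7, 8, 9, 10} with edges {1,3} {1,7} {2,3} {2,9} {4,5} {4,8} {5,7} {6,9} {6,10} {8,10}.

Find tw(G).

A width-2 tree decomposition is:
Bags: B1 = {4, 8, 10}  B2 = {4, 6, 10}  B3 = {4, 6, 9}  B4 = {2, 4, 9}  B5 = {2, 3, 4}  B6 = {1, 3, 4}  B7 = {1, 4, 7}  B8 = {4, 5, 7}
Tree: B1–B2, B2–B3, B3–B4, B4–B5, B5–B6, B6–B7, B7–B8
The largest bag has 3 vertices, giving width 2; this decomposition certifies tw(G) ≤ 2. The edges 4–8–10–6–9–2–3–1–7–5–4 form a cycle, so G is not a tree and its treewidth is at least 2. The upper and lower bounds meet at 2, so that is the treewidth.

2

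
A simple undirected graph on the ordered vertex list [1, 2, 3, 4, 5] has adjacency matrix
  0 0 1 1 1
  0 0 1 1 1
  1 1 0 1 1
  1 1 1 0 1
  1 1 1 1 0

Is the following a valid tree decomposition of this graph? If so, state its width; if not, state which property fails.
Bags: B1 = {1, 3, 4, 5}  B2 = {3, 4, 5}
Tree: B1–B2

A tree decomposition must satisfy three properties: every vertex lies in some bag; for every edge, both endpoints lie together in some bag; and for every vertex, the bags containing it form a connected subtree. Here vertex 2 appears in no bag, so the decomposition is invalid.

No — vertex 2 appears in no bag.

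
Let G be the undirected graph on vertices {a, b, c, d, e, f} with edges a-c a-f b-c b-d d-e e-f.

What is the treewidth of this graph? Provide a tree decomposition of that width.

The largest bag has 3 vertices, giving width 2; this decomposition certifies tw(G) ≤ 2. Since f–e–d–b–c–a–f is a cycle in G, G is not acyclic. Forests are exactly the graphs of treewidth ≤ 1, so tw(G) ≥ 2. Therefore the treewidth is 2.

Treewidth 2.
One such decomposition:
Bags: B1 = {d, e, f}  B2 = {b, d, f}  B3 = {b, c, f}  B4 = {a, c, f}
Tree: B1–B2, B2–B3, B3–B4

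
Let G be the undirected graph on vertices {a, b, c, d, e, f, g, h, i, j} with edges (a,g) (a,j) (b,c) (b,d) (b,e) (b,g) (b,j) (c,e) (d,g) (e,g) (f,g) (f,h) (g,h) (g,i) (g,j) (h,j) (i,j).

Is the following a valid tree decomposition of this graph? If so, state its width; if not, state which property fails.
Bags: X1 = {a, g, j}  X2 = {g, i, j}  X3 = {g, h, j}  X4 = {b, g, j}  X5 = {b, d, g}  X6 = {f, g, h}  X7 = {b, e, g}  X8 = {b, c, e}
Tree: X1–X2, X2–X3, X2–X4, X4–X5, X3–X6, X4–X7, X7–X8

Vertex coverage: the bags together contain {a, b, c, d, e, f, g, h, i, j}, the full vertex set. Edge coverage: each edge of G has both endpoints in at least one bag. Running intersection: for every vertex, the bags containing it form a connected subtree. All three properties hold, so this is a valid tree decomposition of width max|bag| − 1 = 2, and hence tw(G) ≤ 2.

Yes; width 2.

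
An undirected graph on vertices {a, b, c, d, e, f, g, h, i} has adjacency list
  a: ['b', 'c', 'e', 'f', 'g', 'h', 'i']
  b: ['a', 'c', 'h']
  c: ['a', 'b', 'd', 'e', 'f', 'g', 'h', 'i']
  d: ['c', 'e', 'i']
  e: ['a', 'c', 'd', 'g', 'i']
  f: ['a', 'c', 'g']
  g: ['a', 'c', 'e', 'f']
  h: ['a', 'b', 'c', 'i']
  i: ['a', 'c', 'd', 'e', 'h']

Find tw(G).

3

A width-3 tree decomposition is:
Bags: B1 = {a, c, e, i}  B2 = {a, c, h, i}  B3 = {a, c, e, g}  B4 = {a, b, c, h}  B5 = {a, c, f, g}  B6 = {c, d, e, i}
Tree: B1–B2, B1–B3, B2–B4, B3–B5, B1–B6
The largest bag has 4 vertices, giving width 3; this decomposition certifies tw(G) ≤ 3. On the other hand G contains the 4-clique {c, d, e, i}. A clique must lie in a single bag of any decomposition, so no decomposition can have width below 3. Therefore the treewidth is 3.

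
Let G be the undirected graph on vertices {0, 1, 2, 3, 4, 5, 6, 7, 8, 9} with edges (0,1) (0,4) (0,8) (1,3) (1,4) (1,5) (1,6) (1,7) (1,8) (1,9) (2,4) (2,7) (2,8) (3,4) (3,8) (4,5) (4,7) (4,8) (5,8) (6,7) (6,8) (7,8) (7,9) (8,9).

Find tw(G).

A width-3 tree decomposition is:
Bags: B1 = {1, 3, 4, 8}  B2 = {1, 4, 7, 8}  B3 = {1, 7, 8, 9}  B4 = {0, 1, 4, 8}  B5 = {2, 4, 7, 8}  B6 = {1, 4, 5, 8}  B7 = {1, 6, 7, 8}
Tree: B1–B2, B2–B3, B2–B4, B2–B5, B2–B6, B2–B7
Each bag holds 4 vertices, so the decomposition has width 3, which upper-bounds the treewidth. Conversely, {1, 7, 8, 9} is a clique of size 4, and the vertices of any clique must share a bag in every tree decomposition; so some bag has ≥ 4 vertices and tw(G) ≥ 3. Combining the bounds, tw(G) = 3.

3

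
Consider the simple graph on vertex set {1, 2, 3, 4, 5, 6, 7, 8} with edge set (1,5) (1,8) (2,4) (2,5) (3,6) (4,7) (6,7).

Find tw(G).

1

A width-1 tree decomposition is:
Bags: B1 = {1, 8}  B2 = {1, 5}  B3 = {2, 5}  B4 = {2, 4}  B5 = {4, 7}  B6 = {6, 7}  B7 = {3, 6}
Tree: B1–B2, B2–B3, B3–B4, B4–B5, B5–B6, B6–B7
The largest bag has 2 vertices, giving width 1; this decomposition certifies tw(G) ≤ 1. Since G has at least one edge (e.g. 8–1), it is not an edgeless graph, so tw(G) ≥ 1. Hence tw(G) = 1 exactly.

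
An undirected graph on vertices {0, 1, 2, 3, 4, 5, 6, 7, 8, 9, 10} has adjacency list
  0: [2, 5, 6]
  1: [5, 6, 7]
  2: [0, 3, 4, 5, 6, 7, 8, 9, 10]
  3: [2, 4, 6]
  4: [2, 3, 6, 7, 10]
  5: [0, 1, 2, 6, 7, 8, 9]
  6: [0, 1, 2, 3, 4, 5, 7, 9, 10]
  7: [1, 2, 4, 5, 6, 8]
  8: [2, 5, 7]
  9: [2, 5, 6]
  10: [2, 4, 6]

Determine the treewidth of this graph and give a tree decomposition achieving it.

Every bag has size at most 4, so the width is 4 − 1 = 3 and tw(G) ≤ 3. On the other hand G contains the 4-clique {1, 5, 6, 7}. A clique must lie in a single bag of any decomposition, so no decomposition can have width below 3. Combining the bounds, tw(G) = 3.

Treewidth 3.
Bags: B1 = {2, 5, 6, 7}  B2 = {0, 2, 5, 6}  B3 = {2, 4, 6, 7}  B4 = {2, 5, 6, 9}  B5 = {2, 4, 6, 10}  B6 = {2, 5, 7, 8}  B7 = {2, 3, 4, 6}  B8 = {1, 5, 6, 7}
Tree: B1–B2, B1–B3, B1–B4, B3–B5, B1–B6, B3–B7, B1–B8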